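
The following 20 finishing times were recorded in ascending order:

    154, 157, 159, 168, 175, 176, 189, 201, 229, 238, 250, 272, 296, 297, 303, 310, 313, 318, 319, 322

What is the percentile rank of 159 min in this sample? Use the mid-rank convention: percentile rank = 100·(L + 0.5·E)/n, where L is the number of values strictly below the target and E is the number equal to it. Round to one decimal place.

Count below 159: L = 2; count equal: E = 1; n = 20.
Percentile rank = 100·(2 + 0.5·1)/20 = 100·2.5/20 = 12.5.

12.5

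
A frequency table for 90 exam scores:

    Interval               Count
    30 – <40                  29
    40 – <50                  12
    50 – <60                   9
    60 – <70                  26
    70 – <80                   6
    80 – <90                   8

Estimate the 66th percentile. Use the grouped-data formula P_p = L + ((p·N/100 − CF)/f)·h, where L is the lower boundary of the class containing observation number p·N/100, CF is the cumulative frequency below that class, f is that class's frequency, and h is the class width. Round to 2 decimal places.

63.62

N = 90; target position k = 66/100 · 90 = 59.4.
Cumulative frequencies: 29, 41, 50, 76, 82, 90.
Observation 59.4 falls in the class 60 – <70.
L = 60, CF = 50, f = 26, h = 10.
P66 = 60 + ((59.4 − 50)/26)·10 = 60 + 3.61538 = 63.6154.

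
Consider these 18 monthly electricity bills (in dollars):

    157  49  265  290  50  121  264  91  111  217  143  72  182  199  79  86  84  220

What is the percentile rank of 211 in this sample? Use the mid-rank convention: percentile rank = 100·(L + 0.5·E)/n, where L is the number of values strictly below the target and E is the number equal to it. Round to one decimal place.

Sorted: 49, 50, 72, 79, 84, 86, 91, 111, 121, 143, 157, 182, 199, 217, 220, 264, 265, 290.
Count below 211: L = 13; count equal: E = 0; n = 18.
Percentile rank = 100·(13 + 0.5·0)/18 = 100·13/18 = 72.22.

72.2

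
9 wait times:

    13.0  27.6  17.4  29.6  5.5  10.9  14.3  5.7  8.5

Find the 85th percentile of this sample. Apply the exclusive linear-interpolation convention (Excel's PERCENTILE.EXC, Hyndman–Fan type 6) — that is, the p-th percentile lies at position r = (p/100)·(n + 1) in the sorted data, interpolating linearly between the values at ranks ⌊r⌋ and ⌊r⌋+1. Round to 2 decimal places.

Sorted: 5.5, 5.7, 8.5, 10.9, 13.0, 14.3, 17.4, 27.6, 29.6.
n = 9.
r = (85/100)·(9 + 1) = 8.5.
Rank 8 is 27.6 and rank 9 is 29.6.
Interpolate: 27.6 + 0.5·(29.6 − 27.6) = 27.6 + 0.5·2 = 28.6.

28.60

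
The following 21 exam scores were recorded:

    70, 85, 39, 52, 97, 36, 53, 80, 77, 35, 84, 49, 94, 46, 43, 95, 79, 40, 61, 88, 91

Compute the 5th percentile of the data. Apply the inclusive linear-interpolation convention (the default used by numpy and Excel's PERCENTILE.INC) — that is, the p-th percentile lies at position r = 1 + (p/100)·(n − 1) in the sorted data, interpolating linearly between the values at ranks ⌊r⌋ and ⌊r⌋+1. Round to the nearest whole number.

36

Sorted: 35, 36, 39, 40, 43, 46, 49, 52, 53, 61, 70, 77, 79, 80, 84, 85, 88, 91, 94, 95, 97.
n = 21.
r = 1 + (5/100)·(21 − 1) = 1 + 1 = 2.
r is an integer, so P5 is the value at rank 2: 36.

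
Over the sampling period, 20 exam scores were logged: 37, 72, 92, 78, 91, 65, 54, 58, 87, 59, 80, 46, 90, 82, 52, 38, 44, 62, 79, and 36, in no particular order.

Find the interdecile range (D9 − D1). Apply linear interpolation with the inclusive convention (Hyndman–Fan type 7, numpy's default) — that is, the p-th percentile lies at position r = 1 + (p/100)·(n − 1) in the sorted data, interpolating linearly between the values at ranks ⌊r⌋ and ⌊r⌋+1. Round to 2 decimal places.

52.20

Sorted: 36, 37, 38, 44, 46, 52, 54, 58, 59, 62, 65, 72, 78, 79, 80, 82, 87, 90, 91, 92.
n = 20.
P10: r = 2.9; ranks 2–3 are 37, 38; interpolating gives 37.9.
P90: r = 18.1; ranks 18–19 are 90, 91; interpolating gives 90.1.
Difference: 90.1 − 37.9 = 52.2.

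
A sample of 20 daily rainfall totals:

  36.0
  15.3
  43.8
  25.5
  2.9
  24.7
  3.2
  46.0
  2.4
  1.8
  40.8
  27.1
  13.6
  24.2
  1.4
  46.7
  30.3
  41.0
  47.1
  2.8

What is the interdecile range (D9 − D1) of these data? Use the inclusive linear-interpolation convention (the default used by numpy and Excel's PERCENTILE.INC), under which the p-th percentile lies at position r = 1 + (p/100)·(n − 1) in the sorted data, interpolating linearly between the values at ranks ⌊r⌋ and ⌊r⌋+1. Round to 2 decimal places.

Sorted: 1.4, 1.8, 2.4, 2.8, 2.9, 3.2, 13.6, 15.3, 24.2, 24.7, 25.5, 27.1, 30.3, 36.0, 40.8, 41.0, 43.8, 46.0, 46.7, 47.1.
n = 20.
P10: r = 2.9; ranks 2–3 are 1.8, 2.4; interpolating gives 2.34.
P90: r = 18.1; ranks 18–19 are 46.0, 46.7; interpolating gives 46.07.
Difference: 46.07 − 2.34 = 43.73.

43.73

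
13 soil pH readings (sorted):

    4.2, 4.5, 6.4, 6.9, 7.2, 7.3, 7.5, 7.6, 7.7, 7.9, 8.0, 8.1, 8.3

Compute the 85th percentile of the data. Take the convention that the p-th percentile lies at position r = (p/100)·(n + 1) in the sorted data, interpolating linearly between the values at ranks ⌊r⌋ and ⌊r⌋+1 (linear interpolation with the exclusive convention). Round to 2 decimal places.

n = 13.
r = (85/100)·(13 + 1) = 11.9.
Rank 11 is 8.0 and rank 12 is 8.1.
Interpolate: 8.0 + 0.9·(8.1 − 8.0) = 8.0 + 0.9·0.1 = 8.09.

8.09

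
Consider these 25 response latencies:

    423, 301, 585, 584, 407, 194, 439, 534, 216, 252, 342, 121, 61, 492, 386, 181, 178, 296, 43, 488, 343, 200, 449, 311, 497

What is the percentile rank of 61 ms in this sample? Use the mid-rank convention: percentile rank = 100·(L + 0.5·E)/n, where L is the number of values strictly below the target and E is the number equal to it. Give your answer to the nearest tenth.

Sorted: 43, 61, 121, 178, 181, 194, 200, 216, 252, 296, 301, 311, 342, 343, 386, 407, 423, 439, 449, 488, 492, 497, 534, 584, 585.
Count below 61: L = 1; count equal: E = 1; n = 25.
Percentile rank = 100·(1 + 0.5·1)/25 = 100·1.5/25 = 6.

6.0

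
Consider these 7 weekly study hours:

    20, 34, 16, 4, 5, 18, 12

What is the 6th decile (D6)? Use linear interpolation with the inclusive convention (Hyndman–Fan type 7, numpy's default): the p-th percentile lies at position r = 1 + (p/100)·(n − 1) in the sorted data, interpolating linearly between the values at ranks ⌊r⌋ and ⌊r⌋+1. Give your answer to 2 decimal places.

17.20

Sorted: 4, 5, 12, 16, 18, 20, 34.
n = 7.
r = 1 + (60/100)·(7 − 1) = 1 + 3.6 = 4.6.
Rank 4 is 16 and rank 5 is 18.
Interpolate: 16 + 0.6·(18 − 16) = 16 + 0.6·2 = 17.2.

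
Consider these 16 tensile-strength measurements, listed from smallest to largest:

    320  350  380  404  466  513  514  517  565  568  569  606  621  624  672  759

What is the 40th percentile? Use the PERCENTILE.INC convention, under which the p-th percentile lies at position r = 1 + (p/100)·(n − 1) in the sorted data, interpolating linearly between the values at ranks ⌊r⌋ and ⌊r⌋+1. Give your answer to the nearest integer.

514

n = 16.
r = 1 + (40/100)·(16 − 1) = 1 + 6 = 7.
r is an integer, so P40 is the value at rank 7: 514.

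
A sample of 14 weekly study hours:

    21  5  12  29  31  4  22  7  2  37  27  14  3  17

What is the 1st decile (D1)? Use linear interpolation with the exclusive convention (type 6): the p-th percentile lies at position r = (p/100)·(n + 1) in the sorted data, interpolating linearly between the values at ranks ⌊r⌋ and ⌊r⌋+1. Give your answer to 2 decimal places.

2.50

Sorted: 2, 3, 4, 5, 7, 12, 14, 17, 21, 22, 27, 29, 31, 37.
n = 14.
r = (10/100)·(14 + 1) = 1.5.
Rank 1 is 2 and rank 2 is 3.
Interpolate: 2 + 0.5·(3 − 2) = 2 + 0.5·1 = 2.5.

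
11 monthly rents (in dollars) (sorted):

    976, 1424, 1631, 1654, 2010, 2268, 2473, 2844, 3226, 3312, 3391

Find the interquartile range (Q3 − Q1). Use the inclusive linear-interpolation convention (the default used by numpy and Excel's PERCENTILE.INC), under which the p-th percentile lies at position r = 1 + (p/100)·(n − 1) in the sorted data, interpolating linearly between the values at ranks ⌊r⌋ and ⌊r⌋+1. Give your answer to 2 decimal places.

n = 11.
P25: r = 3.5; ranks 3–4 are 1631, 1654; interpolating gives 1642.5.
P75: r = 8.5; ranks 8–9 are 2844, 3226; interpolating gives 3035.
Difference: 3035 − 1642.5 = 1392.5.

1392.50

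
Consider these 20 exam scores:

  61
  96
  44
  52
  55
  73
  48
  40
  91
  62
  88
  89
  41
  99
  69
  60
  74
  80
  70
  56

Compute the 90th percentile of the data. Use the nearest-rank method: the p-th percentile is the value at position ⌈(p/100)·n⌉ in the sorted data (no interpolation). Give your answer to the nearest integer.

91

Sorted: 40, 41, 44, 48, 52, 55, 56, 60, 61, 62, 69, 70, 73, 74, 80, 88, 89, 91, 96, 99.
n = 20.
Position = ⌈90/100 · 20⌉ = ⌈18⌉ = 18.
The value at rank 18 is 91.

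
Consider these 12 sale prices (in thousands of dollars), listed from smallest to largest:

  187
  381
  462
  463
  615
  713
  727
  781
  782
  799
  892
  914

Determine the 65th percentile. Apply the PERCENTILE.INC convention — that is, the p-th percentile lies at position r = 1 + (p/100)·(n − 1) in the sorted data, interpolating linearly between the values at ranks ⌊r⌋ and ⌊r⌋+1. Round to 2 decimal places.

n = 12.
r = 1 + (65/100)·(12 − 1) = 1 + 7.15 = 8.15.
Rank 8 is 781 and rank 9 is 782.
Interpolate: 781 + 0.15·(782 − 781) = 781 + 0.15·1 = 781.15.

781.15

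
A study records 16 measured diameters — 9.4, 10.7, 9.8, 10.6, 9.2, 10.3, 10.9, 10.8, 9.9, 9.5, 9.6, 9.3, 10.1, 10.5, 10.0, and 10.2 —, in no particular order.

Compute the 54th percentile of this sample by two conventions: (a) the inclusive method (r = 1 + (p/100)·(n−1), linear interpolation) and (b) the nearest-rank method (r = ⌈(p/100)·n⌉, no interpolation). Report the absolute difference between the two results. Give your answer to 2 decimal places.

0.01

Sorted: 9.2, 9.3, 9.4, 9.5, 9.6, 9.8, 9.9, 10.0, 10.1, 10.2, 10.3, 10.5, 10.6, 10.7, 10.8, 10.9.
n = 16.
(a) r = 9.1; between ranks 9 (10.1) and 10 (10.2): 10.11.
(b) the nearest-rank method: rank 9 → 10.1.
|10.11 − 10.1| = 0.01.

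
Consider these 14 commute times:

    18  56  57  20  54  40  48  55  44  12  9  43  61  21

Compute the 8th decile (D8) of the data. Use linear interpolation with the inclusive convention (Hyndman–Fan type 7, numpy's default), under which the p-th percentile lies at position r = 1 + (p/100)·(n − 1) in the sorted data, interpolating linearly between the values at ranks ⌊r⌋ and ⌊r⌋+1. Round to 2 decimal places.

Sorted: 9, 12, 18, 20, 21, 40, 43, 44, 48, 54, 55, 56, 57, 61.
n = 14.
r = 1 + (80/100)·(14 − 1) = 1 + 10.4 = 11.4.
Rank 11 is 55 and rank 12 is 56.
Interpolate: 55 + 0.4·(56 − 55) = 55 + 0.4·1 = 55.4.

55.40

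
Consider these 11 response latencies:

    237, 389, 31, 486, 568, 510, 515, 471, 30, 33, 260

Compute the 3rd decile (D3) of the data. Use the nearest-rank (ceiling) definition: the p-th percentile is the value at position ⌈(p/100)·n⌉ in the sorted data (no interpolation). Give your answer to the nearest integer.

237

Sorted: 30, 31, 33, 237, 260, 389, 471, 486, 510, 515, 568.
n = 11.
Position = ⌈30/100 · 11⌉ = ⌈3.3⌉ = 4.
The value at rank 4 is 237.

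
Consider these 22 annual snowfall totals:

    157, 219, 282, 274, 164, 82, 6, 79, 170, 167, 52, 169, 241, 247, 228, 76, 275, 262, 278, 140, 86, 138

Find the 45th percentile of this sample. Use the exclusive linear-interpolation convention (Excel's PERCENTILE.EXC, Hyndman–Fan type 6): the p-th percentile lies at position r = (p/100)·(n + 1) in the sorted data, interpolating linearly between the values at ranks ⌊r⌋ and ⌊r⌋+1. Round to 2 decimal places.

Sorted: 6, 52, 76, 79, 82, 86, 138, 140, 157, 164, 167, 169, 170, 219, 228, 241, 247, 262, 274, 275, 278, 282.
n = 22.
r = (45/100)·(22 + 1) = 10.35.
Rank 10 is 164 and rank 11 is 167.
Interpolate: 164 + 0.35·(167 − 164) = 164 + 0.35·3 = 165.05.

165.05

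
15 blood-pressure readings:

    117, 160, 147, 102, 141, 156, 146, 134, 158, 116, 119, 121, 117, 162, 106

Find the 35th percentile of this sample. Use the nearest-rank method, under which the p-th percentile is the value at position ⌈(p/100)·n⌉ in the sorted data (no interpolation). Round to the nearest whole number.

119

Sorted: 102, 106, 116, 117, 117, 119, 121, 134, 141, 146, 147, 156, 158, 160, 162.
n = 15.
Position = ⌈35/100 · 15⌉ = ⌈5.25⌉ = 6.
The value at rank 6 is 119.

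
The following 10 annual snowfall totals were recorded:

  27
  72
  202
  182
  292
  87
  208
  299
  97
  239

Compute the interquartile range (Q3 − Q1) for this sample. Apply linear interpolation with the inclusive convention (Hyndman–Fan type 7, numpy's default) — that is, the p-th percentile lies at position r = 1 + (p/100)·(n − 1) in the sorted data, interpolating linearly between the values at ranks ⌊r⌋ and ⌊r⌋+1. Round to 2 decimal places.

Sorted: 27, 72, 87, 97, 182, 202, 208, 239, 292, 299.
n = 10.
P25: r = 3.25; ranks 3–4 are 87, 97; interpolating gives 89.5.
P75: r = 7.75; ranks 7–8 are 208, 239; interpolating gives 231.25.
Difference: 231.25 − 89.5 = 141.75.

141.75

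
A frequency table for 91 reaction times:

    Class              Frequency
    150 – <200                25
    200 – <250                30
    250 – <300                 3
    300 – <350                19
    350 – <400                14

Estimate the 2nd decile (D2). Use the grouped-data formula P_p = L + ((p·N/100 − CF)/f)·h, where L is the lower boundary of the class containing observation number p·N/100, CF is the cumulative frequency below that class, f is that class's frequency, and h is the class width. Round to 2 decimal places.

N = 91; target position k = 20/100 · 91 = 18.2.
Cumulative frequencies: 25, 55, 58, 77, 91.
Observation 18.2 falls in the class 150 – <200.
L = 150, CF = 0, f = 25, h = 50.
P20 = 150 + ((18.2 − 0)/25)·50 = 150 + 36.4 = 186.4.

186.40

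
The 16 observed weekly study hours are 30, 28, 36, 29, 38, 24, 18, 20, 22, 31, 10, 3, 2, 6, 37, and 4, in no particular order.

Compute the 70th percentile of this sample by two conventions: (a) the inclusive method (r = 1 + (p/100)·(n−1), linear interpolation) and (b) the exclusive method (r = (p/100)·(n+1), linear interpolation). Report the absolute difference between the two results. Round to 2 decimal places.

Sorted: 2, 3, 4, 6, 10, 18, 20, 22, 24, 28, 29, 30, 31, 36, 37, 38.
n = 16.
(a) r = 11.5; between ranks 11 (29) and 12 (30): 29.5.
(b) r = 11.9; between ranks 11 (29) and 12 (30): 29.9.
|29.5 − 29.9| = 0.4.

0.40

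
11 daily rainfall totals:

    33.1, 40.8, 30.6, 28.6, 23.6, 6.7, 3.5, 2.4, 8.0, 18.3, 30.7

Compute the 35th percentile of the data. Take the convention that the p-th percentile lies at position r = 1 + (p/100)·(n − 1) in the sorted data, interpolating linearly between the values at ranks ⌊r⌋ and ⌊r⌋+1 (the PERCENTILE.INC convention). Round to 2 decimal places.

Sorted: 2.4, 3.5, 6.7, 8.0, 18.3, 23.6, 28.6, 30.6, 30.7, 33.1, 40.8.
n = 11.
r = 1 + (35/100)·(11 − 1) = 1 + 3.5 = 4.5.
Rank 4 is 8.0 and rank 5 is 18.3.
Interpolate: 8.0 + 0.5·(18.3 − 8.0) = 8.0 + 0.5·10.3 = 13.15.

13.15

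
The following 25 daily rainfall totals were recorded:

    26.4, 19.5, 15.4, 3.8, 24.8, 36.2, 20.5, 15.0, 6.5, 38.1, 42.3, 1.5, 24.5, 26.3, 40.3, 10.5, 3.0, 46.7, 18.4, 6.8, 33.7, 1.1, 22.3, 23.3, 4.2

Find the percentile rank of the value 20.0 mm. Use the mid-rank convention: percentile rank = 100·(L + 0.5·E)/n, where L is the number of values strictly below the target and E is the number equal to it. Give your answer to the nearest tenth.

Sorted: 1.1, 1.5, 3.0, 3.8, 4.2, 6.5, 6.8, 10.5, 15.0, 15.4, 18.4, 19.5, 20.5, 22.3, 23.3, 24.5, 24.8, 26.3, 26.4, 33.7, 36.2, 38.1, 40.3, 42.3, 46.7.
Count below 20.0: L = 12; count equal: E = 0; n = 25.
Percentile rank = 100·(12 + 0.5·0)/25 = 100·12/25 = 48.

48.0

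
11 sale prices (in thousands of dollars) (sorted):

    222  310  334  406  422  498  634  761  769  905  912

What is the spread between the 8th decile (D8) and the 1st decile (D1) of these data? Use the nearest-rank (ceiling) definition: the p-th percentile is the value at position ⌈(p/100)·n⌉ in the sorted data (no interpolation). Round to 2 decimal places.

n = 11.
P10: rank ⌈10/100·11⌉ = 2 → 310.
P80: rank ⌈80/100·11⌉ = 9 → 769.
Difference: 769 − 310 = 459.

459.00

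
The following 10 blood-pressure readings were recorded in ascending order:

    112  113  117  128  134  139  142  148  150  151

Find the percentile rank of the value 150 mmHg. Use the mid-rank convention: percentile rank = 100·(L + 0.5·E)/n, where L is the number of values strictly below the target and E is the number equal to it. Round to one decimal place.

85.0

Count below 150: L = 8; count equal: E = 1; n = 10.
Percentile rank = 100·(8 + 0.5·1)/10 = 100·8.5/10 = 85.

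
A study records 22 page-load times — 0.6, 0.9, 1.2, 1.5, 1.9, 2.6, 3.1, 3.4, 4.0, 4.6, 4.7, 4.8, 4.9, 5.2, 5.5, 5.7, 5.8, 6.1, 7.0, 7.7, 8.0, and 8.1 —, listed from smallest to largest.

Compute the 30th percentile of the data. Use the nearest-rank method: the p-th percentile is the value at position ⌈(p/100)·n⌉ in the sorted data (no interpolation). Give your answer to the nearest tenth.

3.1

n = 22.
Position = ⌈30/100 · 22⌉ = ⌈6.6⌉ = 7.
The value at rank 7 is 3.1.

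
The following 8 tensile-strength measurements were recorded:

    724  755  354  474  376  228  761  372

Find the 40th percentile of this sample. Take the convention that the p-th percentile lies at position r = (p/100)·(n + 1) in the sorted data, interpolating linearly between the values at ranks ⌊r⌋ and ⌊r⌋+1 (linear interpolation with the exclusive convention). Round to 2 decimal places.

Sorted: 228, 354, 372, 376, 474, 724, 755, 761.
n = 8.
r = (40/100)·(8 + 1) = 3.6.
Rank 3 is 372 and rank 4 is 376.
Interpolate: 372 + 0.6·(376 − 372) = 372 + 0.6·4 = 374.4.

374.40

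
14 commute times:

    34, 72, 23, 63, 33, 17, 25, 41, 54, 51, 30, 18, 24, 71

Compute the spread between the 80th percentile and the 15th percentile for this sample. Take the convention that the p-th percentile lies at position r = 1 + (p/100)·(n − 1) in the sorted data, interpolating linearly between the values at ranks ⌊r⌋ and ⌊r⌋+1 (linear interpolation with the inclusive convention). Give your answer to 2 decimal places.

34.85

Sorted: 17, 18, 23, 24, 25, 30, 33, 34, 41, 51, 54, 63, 71, 72.
n = 14.
P15: r = 2.95; ranks 2–3 are 18, 23; interpolating gives 22.75.
P80: r = 11.4; ranks 11–12 are 54, 63; interpolating gives 57.6.
Difference: 57.6 − 22.75 = 34.85.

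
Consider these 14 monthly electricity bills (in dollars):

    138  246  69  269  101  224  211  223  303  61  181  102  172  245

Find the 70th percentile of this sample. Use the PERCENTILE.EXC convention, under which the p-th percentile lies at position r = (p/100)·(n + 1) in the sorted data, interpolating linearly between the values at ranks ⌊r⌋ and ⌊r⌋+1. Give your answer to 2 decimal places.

234.50

Sorted: 61, 69, 101, 102, 138, 172, 181, 211, 223, 224, 245, 246, 269, 303.
n = 14.
r = (70/100)·(14 + 1) = 10.5.
Rank 10 is 224 and rank 11 is 245.
Interpolate: 224 + 0.5·(245 − 224) = 224 + 0.5·21 = 234.5.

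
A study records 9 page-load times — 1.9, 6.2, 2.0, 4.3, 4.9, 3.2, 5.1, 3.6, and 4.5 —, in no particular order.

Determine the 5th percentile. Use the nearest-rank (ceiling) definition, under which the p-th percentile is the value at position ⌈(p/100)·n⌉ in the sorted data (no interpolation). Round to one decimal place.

Sorted: 1.9, 2.0, 3.2, 3.6, 4.3, 4.5, 4.9, 5.1, 6.2.
n = 9.
Position = ⌈5/100 · 9⌉ = ⌈0.45⌉ = 1.
The value at rank 1 is 1.9.

1.9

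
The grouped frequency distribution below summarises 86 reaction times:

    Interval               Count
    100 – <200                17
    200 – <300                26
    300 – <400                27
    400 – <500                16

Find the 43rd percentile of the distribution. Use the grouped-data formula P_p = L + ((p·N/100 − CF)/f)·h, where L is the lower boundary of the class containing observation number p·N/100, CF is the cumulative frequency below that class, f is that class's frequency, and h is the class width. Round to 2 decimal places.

276.85

N = 86; target position k = 43/100 · 86 = 36.98.
Cumulative frequencies: 17, 43, 70, 86.
Observation 36.98 falls in the class 200 – <300.
L = 200, CF = 17, f = 26, h = 100.
P43 = 200 + ((36.98 − 17)/26)·100 = 200 + 76.8462 = 276.846.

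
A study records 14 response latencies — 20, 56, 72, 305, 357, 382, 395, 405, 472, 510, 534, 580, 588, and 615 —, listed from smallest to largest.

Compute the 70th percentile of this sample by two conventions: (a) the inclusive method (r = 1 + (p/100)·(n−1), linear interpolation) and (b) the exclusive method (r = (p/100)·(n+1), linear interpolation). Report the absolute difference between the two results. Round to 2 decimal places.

9.60

n = 14.
(a) r = 10.1; between ranks 10 (510) and 11 (534): 512.4.
(b) r = 10.5; between ranks 10 (510) and 11 (534): 522.
|512.4 − 522| = 9.6.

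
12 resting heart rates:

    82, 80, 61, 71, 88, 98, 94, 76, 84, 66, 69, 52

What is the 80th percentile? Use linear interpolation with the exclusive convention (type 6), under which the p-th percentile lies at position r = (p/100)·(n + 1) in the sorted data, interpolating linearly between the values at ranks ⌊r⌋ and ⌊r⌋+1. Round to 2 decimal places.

Sorted: 52, 61, 66, 69, 71, 76, 80, 82, 84, 88, 94, 98.
n = 12.
r = (80/100)·(12 + 1) = 10.4.
Rank 10 is 88 and rank 11 is 94.
Interpolate: 88 + 0.4·(94 − 88) = 88 + 0.4·6 = 90.4.

90.40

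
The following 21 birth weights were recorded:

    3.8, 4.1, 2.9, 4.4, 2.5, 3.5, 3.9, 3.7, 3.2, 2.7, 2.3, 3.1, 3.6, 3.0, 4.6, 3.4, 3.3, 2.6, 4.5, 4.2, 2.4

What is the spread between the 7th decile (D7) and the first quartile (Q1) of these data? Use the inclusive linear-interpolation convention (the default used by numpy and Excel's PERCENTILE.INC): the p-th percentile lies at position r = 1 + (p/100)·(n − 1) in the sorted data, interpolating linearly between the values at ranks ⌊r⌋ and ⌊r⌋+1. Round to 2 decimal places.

0.90

Sorted: 2.3, 2.4, 2.5, 2.6, 2.7, 2.9, 3.0, 3.1, 3.2, 3.3, 3.4, 3.5, 3.6, 3.7, 3.8, 3.9, 4.1, 4.2, 4.4, 4.5, 4.6.
n = 21.
P25: r = 6 (integer) → 2.9.
P70: r = 15 (integer) → 3.8.
Difference: 3.8 − 2.9 = 0.9.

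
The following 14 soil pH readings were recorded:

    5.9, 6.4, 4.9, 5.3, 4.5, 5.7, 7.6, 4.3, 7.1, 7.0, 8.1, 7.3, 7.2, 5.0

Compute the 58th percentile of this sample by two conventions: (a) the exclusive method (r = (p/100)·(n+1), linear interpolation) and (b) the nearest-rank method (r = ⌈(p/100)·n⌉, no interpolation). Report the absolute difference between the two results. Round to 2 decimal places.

Sorted: 4.3, 4.5, 4.9, 5.0, 5.3, 5.7, 5.9, 6.4, 7.0, 7.1, 7.2, 7.3, 7.6, 8.1.
n = 14.
(a) r = 8.7; between ranks 8 (6.4) and 9 (7.0): 6.82.
(b) the nearest-rank method: rank 9 → 7.
|6.82 − 7| = 0.18.

0.18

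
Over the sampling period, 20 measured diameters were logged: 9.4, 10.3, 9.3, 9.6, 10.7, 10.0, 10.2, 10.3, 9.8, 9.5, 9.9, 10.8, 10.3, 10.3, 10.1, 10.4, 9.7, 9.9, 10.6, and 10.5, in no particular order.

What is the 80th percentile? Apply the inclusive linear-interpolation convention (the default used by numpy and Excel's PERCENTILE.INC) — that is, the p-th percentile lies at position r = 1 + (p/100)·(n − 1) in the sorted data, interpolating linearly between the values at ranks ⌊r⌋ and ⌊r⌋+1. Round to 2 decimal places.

10.42

Sorted: 9.3, 9.4, 9.5, 9.6, 9.7, 9.8, 9.9, 9.9, 10.0, 10.1, 10.2, 10.3, 10.3, 10.3, 10.3, 10.4, 10.5, 10.6, 10.7, 10.8.
n = 20.
r = 1 + (80/100)·(20 − 1) = 1 + 15.2 = 16.2.
Rank 16 is 10.4 and rank 17 is 10.5.
Interpolate: 10.4 + 0.2·(10.5 − 10.4) = 10.4 + 0.2·0.1 = 10.42.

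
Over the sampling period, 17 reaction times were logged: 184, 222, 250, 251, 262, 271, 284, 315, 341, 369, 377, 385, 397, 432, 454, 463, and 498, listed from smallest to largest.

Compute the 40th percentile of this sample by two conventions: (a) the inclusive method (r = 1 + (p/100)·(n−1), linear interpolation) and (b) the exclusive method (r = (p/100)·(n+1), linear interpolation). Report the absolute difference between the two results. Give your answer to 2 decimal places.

n = 17.
(a) r = 7.4; between ranks 7 (284) and 8 (315): 296.4.
(b) r = 7.2; between ranks 7 (284) and 8 (315): 290.2.
|296.4 − 290.2| = 6.2.

6.20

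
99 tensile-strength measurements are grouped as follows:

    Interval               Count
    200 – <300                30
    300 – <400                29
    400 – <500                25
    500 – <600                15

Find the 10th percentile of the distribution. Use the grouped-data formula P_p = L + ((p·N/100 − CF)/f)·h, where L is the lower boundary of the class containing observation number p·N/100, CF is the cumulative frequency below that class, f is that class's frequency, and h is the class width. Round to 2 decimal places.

233.00

N = 99; target position k = 10/100 · 99 = 9.9.
Cumulative frequencies: 30, 59, 84, 99.
Observation 9.9 falls in the class 200 – <300.
L = 200, CF = 0, f = 30, h = 100.
P10 = 200 + ((9.9 − 0)/30)·100 = 200 + 33 = 233.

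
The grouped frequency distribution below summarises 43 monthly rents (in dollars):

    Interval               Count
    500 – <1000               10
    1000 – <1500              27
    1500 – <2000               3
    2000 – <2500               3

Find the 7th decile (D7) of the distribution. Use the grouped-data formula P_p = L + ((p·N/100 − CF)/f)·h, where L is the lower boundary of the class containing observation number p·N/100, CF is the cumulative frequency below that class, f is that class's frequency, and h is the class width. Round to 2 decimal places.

1372.22

N = 43; target position k = 70/100 · 43 = 30.1.
Cumulative frequencies: 10, 37, 40, 43.
Observation 30.1 falls in the class 1000 – <1500.
L = 1000, CF = 10, f = 27, h = 500.
P70 = 1000 + ((30.1 − 10)/27)·500 = 1000 + 372.222 = 1372.22.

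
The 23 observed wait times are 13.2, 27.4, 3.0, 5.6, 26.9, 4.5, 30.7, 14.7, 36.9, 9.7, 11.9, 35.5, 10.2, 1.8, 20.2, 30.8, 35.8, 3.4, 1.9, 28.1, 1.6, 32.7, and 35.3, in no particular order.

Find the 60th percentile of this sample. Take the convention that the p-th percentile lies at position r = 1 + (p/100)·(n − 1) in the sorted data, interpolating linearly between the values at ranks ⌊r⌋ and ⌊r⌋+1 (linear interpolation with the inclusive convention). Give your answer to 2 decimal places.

Sorted: 1.6, 1.8, 1.9, 3.0, 3.4, 4.5, 5.6, 9.7, 10.2, 11.9, 13.2, 14.7, 20.2, 26.9, 27.4, 28.1, 30.7, 30.8, 32.7, 35.3, 35.5, 35.8, 36.9.
n = 23.
r = 1 + (60/100)·(23 − 1) = 1 + 13.2 = 14.2.
Rank 14 is 26.9 and rank 15 is 27.4.
Interpolate: 26.9 + 0.2·(27.4 − 26.9) = 26.9 + 0.2·0.5 = 27.

27.00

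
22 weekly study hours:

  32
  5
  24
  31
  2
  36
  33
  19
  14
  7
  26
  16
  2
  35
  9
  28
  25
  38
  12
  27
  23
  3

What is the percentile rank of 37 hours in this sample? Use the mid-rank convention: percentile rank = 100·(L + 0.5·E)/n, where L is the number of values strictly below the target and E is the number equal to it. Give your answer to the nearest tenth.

Sorted: 2, 2, 3, 5, 7, 9, 12, 14, 16, 19, 23, 24, 25, 26, 27, 28, 31, 32, 33, 35, 36, 38.
Count below 37: L = 21; count equal: E = 0; n = 22.
Percentile rank = 100·(21 + 0.5·0)/22 = 100·21/22 = 95.45.

95.5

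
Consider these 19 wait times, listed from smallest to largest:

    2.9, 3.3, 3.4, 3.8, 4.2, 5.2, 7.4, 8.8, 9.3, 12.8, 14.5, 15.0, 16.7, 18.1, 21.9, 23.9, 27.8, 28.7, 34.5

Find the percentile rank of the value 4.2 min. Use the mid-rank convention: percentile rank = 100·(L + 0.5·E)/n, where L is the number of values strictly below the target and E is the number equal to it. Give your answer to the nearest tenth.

Count below 4.2: L = 4; count equal: E = 1; n = 19.
Percentile rank = 100·(4 + 0.5·1)/19 = 100·4.5/19 = 23.68.

23.7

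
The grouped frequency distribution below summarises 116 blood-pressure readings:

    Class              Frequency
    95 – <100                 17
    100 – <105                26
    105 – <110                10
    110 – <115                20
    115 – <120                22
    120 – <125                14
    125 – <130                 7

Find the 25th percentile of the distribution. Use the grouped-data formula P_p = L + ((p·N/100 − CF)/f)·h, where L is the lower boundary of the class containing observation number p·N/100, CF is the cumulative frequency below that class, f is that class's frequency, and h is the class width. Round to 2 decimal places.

102.31

N = 116; target position k = 25/100 · 116 = 29.
Cumulative frequencies: 17, 43, 53, 73, 95, 109, 116.
Observation 29 falls in the class 100 – <105.
L = 100, CF = 17, f = 26, h = 5.
P25 = 100 + ((29 − 17)/26)·5 = 100 + 2.30769 = 102.308.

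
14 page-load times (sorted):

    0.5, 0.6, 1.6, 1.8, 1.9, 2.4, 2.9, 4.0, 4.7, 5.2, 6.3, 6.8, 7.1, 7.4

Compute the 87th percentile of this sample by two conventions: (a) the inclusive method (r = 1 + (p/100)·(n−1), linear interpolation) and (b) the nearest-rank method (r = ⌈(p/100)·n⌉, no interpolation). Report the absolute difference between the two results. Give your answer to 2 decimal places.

0.21

n = 14.
(a) r = 12.31; between ranks 12 (6.8) and 13 (7.1): 6.893.
(b) the nearest-rank method: rank 13 → 7.1.
|6.893 − 7.1| = 0.207.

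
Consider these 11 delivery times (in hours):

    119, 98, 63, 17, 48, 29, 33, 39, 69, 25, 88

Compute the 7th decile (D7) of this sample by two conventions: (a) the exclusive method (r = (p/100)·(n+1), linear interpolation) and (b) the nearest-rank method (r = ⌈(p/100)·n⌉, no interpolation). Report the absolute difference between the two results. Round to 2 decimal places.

7.60

Sorted: 17, 25, 29, 33, 39, 48, 63, 69, 88, 98, 119.
n = 11.
(a) r = 8.4; between ranks 8 (69) and 9 (88): 76.6.
(b) the nearest-rank method: rank 8 → 69.
|76.6 − 69| = 7.6.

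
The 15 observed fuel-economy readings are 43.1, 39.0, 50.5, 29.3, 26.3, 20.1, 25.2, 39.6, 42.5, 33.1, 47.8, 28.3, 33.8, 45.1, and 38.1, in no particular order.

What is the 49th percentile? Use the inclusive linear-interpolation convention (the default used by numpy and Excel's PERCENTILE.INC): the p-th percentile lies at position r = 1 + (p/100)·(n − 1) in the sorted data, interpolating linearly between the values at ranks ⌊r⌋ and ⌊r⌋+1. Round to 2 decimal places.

Sorted: 20.1, 25.2, 26.3, 28.3, 29.3, 33.1, 33.8, 38.1, 39.0, 39.6, 42.5, 43.1, 45.1, 47.8, 50.5.
n = 15.
r = 1 + (49/100)·(15 − 1) = 1 + 6.86 = 7.86.
Rank 7 is 33.8 and rank 8 is 38.1.
Interpolate: 33.8 + 0.86·(38.1 − 33.8) = 33.8 + 0.86·4.3 = 37.498.

37.50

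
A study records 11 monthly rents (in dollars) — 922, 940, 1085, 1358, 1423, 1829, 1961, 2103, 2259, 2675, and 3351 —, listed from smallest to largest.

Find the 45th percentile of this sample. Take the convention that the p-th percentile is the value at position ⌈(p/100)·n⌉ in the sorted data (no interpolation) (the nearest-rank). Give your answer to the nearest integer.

n = 11.
Position = ⌈45/100 · 11⌉ = ⌈4.95⌉ = 5.
The value at rank 5 is 1423.

1423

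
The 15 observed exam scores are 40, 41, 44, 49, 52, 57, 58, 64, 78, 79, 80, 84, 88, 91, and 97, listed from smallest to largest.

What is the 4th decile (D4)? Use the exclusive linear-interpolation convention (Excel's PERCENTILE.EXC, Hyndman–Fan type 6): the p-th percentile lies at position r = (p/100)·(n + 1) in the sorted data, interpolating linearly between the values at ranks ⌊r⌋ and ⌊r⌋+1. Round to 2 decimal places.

n = 15.
r = (40/100)·(15 + 1) = 6.4.
Rank 6 is 57 and rank 7 is 58.
Interpolate: 57 + 0.4·(58 − 57) = 57 + 0.4·1 = 57.4.

57.40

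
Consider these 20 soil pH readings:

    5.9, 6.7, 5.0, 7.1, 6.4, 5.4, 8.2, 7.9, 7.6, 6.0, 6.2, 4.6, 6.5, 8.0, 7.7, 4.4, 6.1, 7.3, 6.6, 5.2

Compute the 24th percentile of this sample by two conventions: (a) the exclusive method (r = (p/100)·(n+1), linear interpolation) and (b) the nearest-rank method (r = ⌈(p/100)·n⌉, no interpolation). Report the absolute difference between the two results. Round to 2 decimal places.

0.02

Sorted: 4.4, 4.6, 5.0, 5.2, 5.4, 5.9, 6.0, 6.1, 6.2, 6.4, 6.5, 6.6, 6.7, 7.1, 7.3, 7.6, 7.7, 7.9, 8.0, 8.2.
n = 20.
(a) r = 5.04; between ranks 5 (5.4) and 6 (5.9): 5.42.
(b) the nearest-rank method: rank 5 → 5.4.
|5.42 − 5.4| = 0.02.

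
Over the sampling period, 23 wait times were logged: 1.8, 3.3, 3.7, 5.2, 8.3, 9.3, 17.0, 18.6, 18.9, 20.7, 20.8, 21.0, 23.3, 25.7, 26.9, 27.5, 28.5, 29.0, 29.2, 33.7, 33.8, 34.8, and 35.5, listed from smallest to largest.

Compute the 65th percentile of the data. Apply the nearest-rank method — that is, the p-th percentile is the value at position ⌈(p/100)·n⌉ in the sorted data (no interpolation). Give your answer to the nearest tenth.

26.9

n = 23.
Position = ⌈65/100 · 23⌉ = ⌈14.95⌉ = 15.
The value at rank 15 is 26.9.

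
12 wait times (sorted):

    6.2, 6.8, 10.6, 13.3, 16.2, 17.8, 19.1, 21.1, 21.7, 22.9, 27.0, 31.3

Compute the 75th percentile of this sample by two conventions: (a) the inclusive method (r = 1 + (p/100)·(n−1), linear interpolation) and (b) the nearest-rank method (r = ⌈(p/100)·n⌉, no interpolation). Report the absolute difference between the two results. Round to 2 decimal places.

n = 12.
(a) r = 9.25; between ranks 9 (21.7) and 10 (22.9): 22.
(b) the nearest-rank method: rank 9 → 21.7.
|22 − 21.7| = 0.3.

0.30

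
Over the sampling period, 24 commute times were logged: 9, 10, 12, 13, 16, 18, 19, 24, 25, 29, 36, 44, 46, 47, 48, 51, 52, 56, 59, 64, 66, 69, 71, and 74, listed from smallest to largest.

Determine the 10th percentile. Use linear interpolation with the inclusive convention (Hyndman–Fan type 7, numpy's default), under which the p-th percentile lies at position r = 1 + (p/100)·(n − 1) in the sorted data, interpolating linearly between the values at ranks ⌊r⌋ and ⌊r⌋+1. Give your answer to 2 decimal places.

n = 24.
r = 1 + (10/100)·(24 − 1) = 1 + 2.3 = 3.3.
Rank 3 is 12 and rank 4 is 13.
Interpolate: 12 + 0.3·(13 − 12) = 12 + 0.3·1 = 12.3.

12.30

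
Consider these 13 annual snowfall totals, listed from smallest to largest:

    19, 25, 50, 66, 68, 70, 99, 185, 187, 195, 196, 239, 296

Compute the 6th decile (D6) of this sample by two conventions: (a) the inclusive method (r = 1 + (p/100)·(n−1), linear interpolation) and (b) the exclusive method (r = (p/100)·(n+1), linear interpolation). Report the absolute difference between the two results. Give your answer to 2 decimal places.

0.40

n = 13.
(a) r = 8.2; between ranks 8 (185) and 9 (187): 185.4.
(b) r = 8.4; between ranks 8 (185) and 9 (187): 185.8.
|185.4 − 185.8| = 0.4.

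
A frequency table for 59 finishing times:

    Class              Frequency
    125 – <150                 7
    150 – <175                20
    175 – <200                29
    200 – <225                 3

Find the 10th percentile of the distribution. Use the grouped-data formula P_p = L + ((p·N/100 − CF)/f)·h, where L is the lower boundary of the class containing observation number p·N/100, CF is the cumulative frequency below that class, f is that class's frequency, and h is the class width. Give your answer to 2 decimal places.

146.07

N = 59; target position k = 10/100 · 59 = 5.9.
Cumulative frequencies: 7, 27, 56, 59.
Observation 5.9 falls in the class 125 – <150.
L = 125, CF = 0, f = 7, h = 25.
P10 = 125 + ((5.9 − 0)/7)·25 = 125 + 21.0714 = 146.071.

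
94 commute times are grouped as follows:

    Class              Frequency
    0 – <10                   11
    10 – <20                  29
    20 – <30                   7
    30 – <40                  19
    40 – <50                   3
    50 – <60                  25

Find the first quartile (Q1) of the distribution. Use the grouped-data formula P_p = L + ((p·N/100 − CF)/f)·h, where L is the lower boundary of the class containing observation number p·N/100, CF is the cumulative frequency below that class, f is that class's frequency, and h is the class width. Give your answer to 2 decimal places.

N = 94; target position k = 25/100 · 94 = 23.5.
Cumulative frequencies: 11, 40, 47, 66, 69, 94.
Observation 23.5 falls in the class 10 – <20.
L = 10, CF = 11, f = 29, h = 10.
P25 = 10 + ((23.5 − 11)/29)·10 = 10 + 4.31034 = 14.3103.

14.31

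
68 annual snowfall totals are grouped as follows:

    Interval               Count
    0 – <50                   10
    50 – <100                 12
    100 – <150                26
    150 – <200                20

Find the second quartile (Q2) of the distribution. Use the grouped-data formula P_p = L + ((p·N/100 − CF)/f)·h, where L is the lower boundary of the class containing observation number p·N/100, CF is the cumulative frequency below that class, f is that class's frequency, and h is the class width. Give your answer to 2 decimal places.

123.08

N = 68; target position k = 50/100 · 68 = 34.
Cumulative frequencies: 10, 22, 48, 68.
Observation 34 falls in the class 100 – <150.
L = 100, CF = 22, f = 26, h = 50.
P50 = 100 + ((34 − 22)/26)·50 = 100 + 23.0769 = 123.077.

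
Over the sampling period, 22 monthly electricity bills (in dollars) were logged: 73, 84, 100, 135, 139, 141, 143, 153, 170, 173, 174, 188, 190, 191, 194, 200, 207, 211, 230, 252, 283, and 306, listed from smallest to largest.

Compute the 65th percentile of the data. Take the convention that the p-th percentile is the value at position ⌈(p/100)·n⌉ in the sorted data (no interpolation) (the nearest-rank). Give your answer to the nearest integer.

n = 22.
Position = ⌈65/100 · 22⌉ = ⌈14.3⌉ = 15.
The value at rank 15 is 194.

194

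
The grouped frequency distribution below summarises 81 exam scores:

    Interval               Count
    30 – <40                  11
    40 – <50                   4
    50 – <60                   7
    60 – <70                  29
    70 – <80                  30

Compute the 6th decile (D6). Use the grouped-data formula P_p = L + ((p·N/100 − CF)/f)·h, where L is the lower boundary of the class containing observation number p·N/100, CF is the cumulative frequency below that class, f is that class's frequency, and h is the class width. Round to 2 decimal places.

69.17

N = 81; target position k = 60/100 · 81 = 48.6.
Cumulative frequencies: 11, 15, 22, 51, 81.
Observation 48.6 falls in the class 60 – <70.
L = 60, CF = 22, f = 29, h = 10.
P60 = 60 + ((48.6 − 22)/29)·10 = 60 + 9.17241 = 69.1724.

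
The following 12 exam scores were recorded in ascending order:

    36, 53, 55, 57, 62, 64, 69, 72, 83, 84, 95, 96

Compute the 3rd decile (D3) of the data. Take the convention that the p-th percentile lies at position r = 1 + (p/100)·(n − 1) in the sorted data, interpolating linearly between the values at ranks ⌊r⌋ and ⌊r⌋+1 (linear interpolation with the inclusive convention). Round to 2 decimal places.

n = 12.
r = 1 + (30/100)·(12 − 1) = 1 + 3.3 = 4.3.
Rank 4 is 57 and rank 5 is 62.
Interpolate: 57 + 0.3·(62 − 57) = 57 + 0.3·5 = 58.5.

58.50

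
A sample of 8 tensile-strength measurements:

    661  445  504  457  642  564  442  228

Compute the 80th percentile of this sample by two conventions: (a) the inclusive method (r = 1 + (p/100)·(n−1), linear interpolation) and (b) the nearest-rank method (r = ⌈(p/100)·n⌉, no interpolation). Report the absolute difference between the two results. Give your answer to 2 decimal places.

Sorted: 228, 442, 445, 457, 504, 564, 642, 661.
n = 8.
(a) r = 6.6; between ranks 6 (564) and 7 (642): 610.8.
(b) the nearest-rank method: rank 7 → 642.
|610.8 − 642| = 31.2.

31.20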